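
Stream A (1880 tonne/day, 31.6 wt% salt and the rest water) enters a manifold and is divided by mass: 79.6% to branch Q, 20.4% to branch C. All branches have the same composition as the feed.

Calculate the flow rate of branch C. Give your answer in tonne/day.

Branch C flow = 0.204×1880 = 383.52 tonne/day.

383.5 tonne/day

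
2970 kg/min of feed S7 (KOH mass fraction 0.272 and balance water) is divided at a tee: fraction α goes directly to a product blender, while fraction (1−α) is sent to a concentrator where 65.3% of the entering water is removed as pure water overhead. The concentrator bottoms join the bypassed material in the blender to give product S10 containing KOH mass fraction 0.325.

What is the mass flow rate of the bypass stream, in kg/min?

All 2970×0.272 = 807.84 kg/min of KOH reaches S10, so S10 = 807.84/0.325 = 2485.7 kg/min and vapour = 484.34 kg/min.
The evaporator receives (1−α)·2970 of feed at 0.728 water and removes 0.653 of that water:
0.653×0.728×(1−α)×2970 = 484.34
(1−α) = 484.34/1411.9 = 0.3430;  α = 0.6570.
Bypass flow = 0.6570×2970 = 1951.2 kg/min.

1951 kg/min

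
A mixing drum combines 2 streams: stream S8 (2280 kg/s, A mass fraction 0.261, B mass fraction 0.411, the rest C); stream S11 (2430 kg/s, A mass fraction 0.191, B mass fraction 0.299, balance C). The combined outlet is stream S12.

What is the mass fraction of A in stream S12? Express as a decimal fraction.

0.225

Total flow out = 2280 + 2430 = 4710 kg/s.
A in = 2280×0.261 + 2430×0.191 = 1059.2 kg/s.
A mass fraction in S12 = 1059.2/4710 = 0.225.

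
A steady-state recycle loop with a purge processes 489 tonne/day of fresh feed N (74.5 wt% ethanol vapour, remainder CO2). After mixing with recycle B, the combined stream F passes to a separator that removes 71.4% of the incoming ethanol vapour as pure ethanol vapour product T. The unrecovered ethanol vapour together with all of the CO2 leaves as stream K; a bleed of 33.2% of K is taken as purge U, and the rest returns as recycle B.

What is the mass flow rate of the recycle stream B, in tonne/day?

CO2 enters only via N and leaves only via the purge: 489×0.255 = 0.332×(CO2 in K), and the separator passes all CO2, so CO2 in F = CO2 in K = 375.59 tonne/day.
ethanol vapour in F: m_A = 489×0.745 + (1−0.332)·(1−0.714)·m_A, so m_A = 364.31/0.8090 = 450.34 tonne/day.
K = (1−0.714)×450.34 + 375.59 = 504.39 tonne/day.
Recycle B = (1−0.332)×504.39 = 336.93 tonne/day.

336.9 tonne/day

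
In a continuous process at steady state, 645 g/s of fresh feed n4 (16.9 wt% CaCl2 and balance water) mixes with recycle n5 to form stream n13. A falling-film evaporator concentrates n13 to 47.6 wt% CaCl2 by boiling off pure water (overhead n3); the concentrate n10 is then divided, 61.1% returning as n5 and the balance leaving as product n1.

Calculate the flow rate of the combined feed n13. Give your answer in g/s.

1005 g/s

Overall CaCl2 balance (none leaves overhead): CaCl2 in fresh feed = CaCl2 in product, i.e. 645×0.169 = (1−0.611)·n10·0.476.
n10 = 109.01/(0.476×0.389) = 588.69 g/s.
Recycle n5 = 0.611×588.69 = 359.69 g/s.
Combined feed n13 = 645 + 359.69 = 1004.7 g/s.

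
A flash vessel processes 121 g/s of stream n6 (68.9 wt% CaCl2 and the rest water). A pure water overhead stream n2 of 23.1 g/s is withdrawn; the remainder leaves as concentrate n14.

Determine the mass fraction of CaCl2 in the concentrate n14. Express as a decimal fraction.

CaCl2 is not removed: 121×0.689 = 83.369 g/s of CaCl2 enters n14.
Concentrate = 121 − 23.1 = 97.9 g/s.
Mass fraction = 83.369/97.9 = 0.8516.

0.8516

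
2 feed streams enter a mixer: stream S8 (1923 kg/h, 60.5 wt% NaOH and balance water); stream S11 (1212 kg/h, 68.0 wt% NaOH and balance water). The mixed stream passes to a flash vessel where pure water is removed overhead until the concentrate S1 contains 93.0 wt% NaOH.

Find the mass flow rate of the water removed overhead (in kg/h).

NaOH entering = 1923×0.605 + 1212×0.680 = 1987.6 kg/h.
All NaOH reports to S1, so S1 = 1987.6/0.930 = 2137.2 kg/h.
Total feed = 3135 kg/h; overhead = 3135 − 2137.2 = 997.82 kg/h.

997.8 kg/h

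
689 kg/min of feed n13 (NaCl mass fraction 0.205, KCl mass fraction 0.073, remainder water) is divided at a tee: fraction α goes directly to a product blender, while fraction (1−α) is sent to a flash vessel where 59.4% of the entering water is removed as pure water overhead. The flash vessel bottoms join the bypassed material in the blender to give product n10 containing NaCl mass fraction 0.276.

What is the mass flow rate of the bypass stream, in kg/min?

All 689×0.205 = 141.25 kg/min of NaCl reaches n10, so n10 = 141.25/0.276 = 511.76 kg/min and vapour = 177.24 kg/min.
The evaporator receives (1−α)·689 of feed at 0.722 water and removes 0.594 of that water:
0.594×0.722×(1−α)×689 = 177.24
(1−α) = 177.24/295.49 = 0.5998;  α = 0.4002.
Bypass flow = 0.4002×689 = 275.72 kg/min.

275.7 kg/min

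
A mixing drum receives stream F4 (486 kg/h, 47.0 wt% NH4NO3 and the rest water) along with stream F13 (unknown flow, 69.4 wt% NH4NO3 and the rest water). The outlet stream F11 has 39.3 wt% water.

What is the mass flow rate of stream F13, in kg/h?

765.3 kg/h

Let F13 be the unknown flow. Total out = 486 + F13.
water balance: 257.58 + 0.306·F13 = 0.393·(486 + F13)
(0.306 − 0.393)·F13 = 0.393×486 − 257.58 = -66.582
F13 = -66.582 / -0.087 = 765.31 kg/h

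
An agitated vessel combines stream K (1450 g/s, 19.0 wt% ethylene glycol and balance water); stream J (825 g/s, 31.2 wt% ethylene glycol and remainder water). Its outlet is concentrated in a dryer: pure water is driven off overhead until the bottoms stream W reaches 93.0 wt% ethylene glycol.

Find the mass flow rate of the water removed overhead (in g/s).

ethylene glycol entering = 1450×0.190 + 825×0.312 = 532.9 g/s.
All ethylene glycol reports to W, so W = 532.9/0.930 = 573.01 g/s.
Total feed = 2275 g/s; overhead = 2275 − 573.01 = 1702 g/s.

1702 g/s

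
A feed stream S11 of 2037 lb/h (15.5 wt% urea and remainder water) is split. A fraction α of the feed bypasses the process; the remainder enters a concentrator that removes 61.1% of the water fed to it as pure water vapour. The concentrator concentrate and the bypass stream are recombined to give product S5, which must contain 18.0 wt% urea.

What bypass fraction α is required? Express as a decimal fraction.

0.731

All 2037×0.155 = 315.74 lb/h of urea reaches S5, so S5 = 315.74/0.180 = 1754.1 lb/h and vapour = 282.92 lb/h.
The evaporator receives (1−α)·2037 of feed at 0.845 water and removes 0.611 of that water:
0.611×0.845×(1−α)×2037 = 282.92
(1−α) = 282.92/1051.7 = 0.2690;  α = 0.7310.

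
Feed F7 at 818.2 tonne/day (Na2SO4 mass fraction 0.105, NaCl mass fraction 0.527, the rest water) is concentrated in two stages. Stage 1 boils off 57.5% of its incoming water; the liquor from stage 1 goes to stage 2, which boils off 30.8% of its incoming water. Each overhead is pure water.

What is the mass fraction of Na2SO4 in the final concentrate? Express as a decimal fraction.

water in feed = 818.2×0.368 = 301.1 tonne/day.
After stage 1: water left = (1−0.575)×301.1 = 127.97; stream total = 645.07 tonne/day.
After stage 2: water left = (1−0.308)×127.97 = 88.553; final concentrate = 605.66 tonne/day.
Na2SO4 fraction = 85.911/605.66 = 0.142.

0.142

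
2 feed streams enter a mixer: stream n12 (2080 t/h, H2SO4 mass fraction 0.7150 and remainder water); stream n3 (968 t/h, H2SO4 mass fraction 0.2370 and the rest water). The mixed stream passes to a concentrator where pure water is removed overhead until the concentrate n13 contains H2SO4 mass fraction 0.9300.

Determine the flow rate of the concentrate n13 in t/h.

H2SO4 entering = 2080×0.715 + 968×0.237 = 1716.6 t/h.
All H2SO4 reports to n13, so n13 = 1716.6/0.930 = 1845.8 t/h.

1846 t/h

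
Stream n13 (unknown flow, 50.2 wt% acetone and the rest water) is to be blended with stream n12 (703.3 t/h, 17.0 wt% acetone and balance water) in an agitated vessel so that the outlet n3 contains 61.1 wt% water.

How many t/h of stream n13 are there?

1363 t/h

Let n13 be the unknown flow. Total out = 703.3 + n13.
water balance: 583.74 + 0.498·n13 = 0.611·(703.3 + n13)
(0.498 − 0.611)·n13 = 0.611×703.3 − 583.74 = -154.02
n13 = -154.02 / -0.113 = 1363 t/h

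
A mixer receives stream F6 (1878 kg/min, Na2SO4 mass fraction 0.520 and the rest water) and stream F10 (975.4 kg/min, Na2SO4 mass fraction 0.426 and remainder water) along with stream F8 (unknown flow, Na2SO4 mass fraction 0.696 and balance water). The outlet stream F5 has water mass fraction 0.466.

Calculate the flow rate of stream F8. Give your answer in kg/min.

Let F8 be the unknown flow. Total out = 2853.4 + F8.
water balance: 1461.3 + 0.304·F8 = 0.466·(2853.4 + F8)
(0.304 − 0.466)·F8 = 0.466×2853.4 − 1461.3 = -131.64
F8 = -131.64 / -0.162 = 812.56 kg/min

812.6 kg/min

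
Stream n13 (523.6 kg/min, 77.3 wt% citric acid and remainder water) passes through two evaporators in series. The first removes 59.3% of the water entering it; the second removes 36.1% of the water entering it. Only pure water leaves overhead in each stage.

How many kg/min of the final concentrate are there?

water in feed = 523.6×0.227 = 118.86 kg/min.
After stage 1: water left = (1−0.593)×118.86 = 48.375; stream total = 453.12 kg/min.
After stage 2: water left = (1−0.361)×48.375 = 30.912; final concentrate = 435.65 kg/min.

435.7 kg/min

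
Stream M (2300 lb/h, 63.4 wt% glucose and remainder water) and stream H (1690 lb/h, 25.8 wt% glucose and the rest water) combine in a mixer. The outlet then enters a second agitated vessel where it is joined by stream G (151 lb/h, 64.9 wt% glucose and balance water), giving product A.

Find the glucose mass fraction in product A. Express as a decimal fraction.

0.481

Overall, product flow = 4141 lb/h.
glucose in = 2300×0.634 + 1690×0.258 + 151×0.649 = 1992.2 lb/h.
glucose fraction in A = 0.481.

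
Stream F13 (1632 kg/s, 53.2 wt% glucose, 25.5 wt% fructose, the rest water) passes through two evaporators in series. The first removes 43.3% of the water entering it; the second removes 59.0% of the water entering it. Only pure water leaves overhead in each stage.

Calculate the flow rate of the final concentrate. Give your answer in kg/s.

1365 kg/s

water in feed = 1632×0.213 = 347.62 kg/s.
After stage 1: water left = (1−0.433)×347.62 = 197.1; stream total = 1481.5 kg/s.
After stage 2: water left = (1−0.590)×197.1 = 80.81; final concentrate = 1365.2 kg/s.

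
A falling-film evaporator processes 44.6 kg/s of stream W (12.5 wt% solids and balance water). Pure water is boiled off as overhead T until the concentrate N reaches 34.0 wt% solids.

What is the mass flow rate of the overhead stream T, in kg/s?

28.2 kg/s

solids is conserved: 44.6×0.125 = 5.575 kg/s all reports to the concentrate.
Concentrate = 5.575/(target fraction) = 16.397 kg/s.
Overhead = 44.6 − 16.397 = 28.203 kg/s.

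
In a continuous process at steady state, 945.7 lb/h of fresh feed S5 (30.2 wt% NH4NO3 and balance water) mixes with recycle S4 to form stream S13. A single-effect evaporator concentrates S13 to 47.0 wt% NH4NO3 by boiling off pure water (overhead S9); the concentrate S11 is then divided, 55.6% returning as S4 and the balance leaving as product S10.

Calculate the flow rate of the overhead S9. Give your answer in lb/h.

338 lb/h

Overall NH4NO3 balance (none leaves overhead): NH4NO3 in fresh feed = NH4NO3 in product, i.e. 945.7×0.302 = (1−0.556)·S11·0.470.
S11 = 285.6/(0.470×0.444) = 1368.6 lb/h.
Recycle S4 = 0.556×1368.6 = 760.95 lb/h.
Combined feed S13 = 945.7 + 760.95 = 1706.6 lb/h.
Overhead S9 = S13 − S11 = 1706.6 − 1368.6 = 338.04 lb/h.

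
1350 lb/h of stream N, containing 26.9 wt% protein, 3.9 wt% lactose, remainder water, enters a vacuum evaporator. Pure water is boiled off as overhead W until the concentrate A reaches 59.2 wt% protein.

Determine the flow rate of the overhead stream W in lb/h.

736.6 lb/h

protein is conserved: 1350×0.269 = 363.15 lb/h all reports to the concentrate.
Concentrate = 363.15/(target fraction) = 613.43 lb/h.
Overhead = 1350 − 613.43 = 736.57 lb/h.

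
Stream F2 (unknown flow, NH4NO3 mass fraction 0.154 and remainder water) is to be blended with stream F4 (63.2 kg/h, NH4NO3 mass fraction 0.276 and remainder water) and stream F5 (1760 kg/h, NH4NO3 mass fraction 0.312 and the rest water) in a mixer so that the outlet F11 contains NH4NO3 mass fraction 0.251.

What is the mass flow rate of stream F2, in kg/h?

Let F2 be the unknown flow. Total out = 1823.2 + F2.
NH4NO3 balance: 566.56 + 0.154·F2 = 0.251·(1823.2 + F2)
(0.154 − 0.251)·F2 = 0.251×1823.2 − 566.56 = -108.94
F2 = -108.94 / -0.097 = 1123.1 kg/h

1123 kg/h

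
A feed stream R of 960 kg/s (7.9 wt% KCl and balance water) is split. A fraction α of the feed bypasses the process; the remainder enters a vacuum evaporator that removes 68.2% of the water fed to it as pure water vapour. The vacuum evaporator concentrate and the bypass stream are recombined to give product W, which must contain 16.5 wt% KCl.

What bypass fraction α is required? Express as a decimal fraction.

All 960×0.079 = 75.84 kg/s of KCl reaches W, so W = 75.84/0.165 = 459.64 kg/s and vapour = 500.36 kg/s.
The evaporator receives (1−α)·960 of feed at 0.921 water and removes 0.682 of that water:
0.682×0.921×(1−α)×960 = 500.36
(1−α) = 500.36/603 = 0.8298;  α = 0.1702.

0.170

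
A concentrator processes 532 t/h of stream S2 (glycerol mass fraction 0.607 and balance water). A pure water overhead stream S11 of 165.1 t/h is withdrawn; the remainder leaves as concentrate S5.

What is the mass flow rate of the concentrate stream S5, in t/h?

Concentrate = 532 − 165.1 = 366.9 t/h.

366.9 t/h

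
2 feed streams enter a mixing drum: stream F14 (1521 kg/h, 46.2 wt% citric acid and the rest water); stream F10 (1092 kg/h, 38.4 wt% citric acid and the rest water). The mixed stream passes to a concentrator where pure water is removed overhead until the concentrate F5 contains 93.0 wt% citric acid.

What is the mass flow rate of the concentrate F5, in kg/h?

citric acid entering = 1521×0.462 + 1092×0.384 = 1122 kg/h.
All citric acid reports to F5, so F5 = 1122/0.930 = 1206.5 kg/h.

1206 kg/h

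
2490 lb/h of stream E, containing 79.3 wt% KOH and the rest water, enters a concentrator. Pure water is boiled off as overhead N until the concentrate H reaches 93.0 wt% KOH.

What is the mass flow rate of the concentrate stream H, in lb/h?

2123 lb/h

KOH is conserved: 2490×0.793 = 1974.6 lb/h all reports to the concentrate.
Concentrate = 1974.6/(target fraction) = 2123.2 lb/h.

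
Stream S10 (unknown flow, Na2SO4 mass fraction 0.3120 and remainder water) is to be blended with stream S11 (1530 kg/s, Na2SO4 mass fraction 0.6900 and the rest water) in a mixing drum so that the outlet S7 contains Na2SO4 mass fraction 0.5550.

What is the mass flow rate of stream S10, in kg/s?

Let S10 be the unknown flow. Total out = 1530 + S10.
Na2SO4 balance: 1055.7 + 0.312·S10 = 0.555·(1530 + S10)
(0.312 − 0.555)·S10 = 0.555×1530 − 1055.7 = -206.55
S10 = -206.55 / -0.243 = 850 kg/s

850 kg/s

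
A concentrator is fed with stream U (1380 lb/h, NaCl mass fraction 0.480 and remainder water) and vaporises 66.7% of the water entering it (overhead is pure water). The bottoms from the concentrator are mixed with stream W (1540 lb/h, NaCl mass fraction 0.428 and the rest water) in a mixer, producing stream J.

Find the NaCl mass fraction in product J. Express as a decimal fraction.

0.541

Vapour removed = 0.667×0.520×1380 = 478.64 lb/h; concentrate = 901.36 lb/h.
NaCl reaching the mixer = 662.4 (from concentrate) + 1540×0.428 = 1321.5 lb/h.
Product flow = 901.36 + 1540 = 2441.4 lb/h; NaCl fraction = 0.541.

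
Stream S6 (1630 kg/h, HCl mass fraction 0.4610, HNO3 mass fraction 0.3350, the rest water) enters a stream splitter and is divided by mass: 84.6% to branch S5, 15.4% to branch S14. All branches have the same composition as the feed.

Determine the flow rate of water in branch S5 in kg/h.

281.3 kg/h

Branch S5 total = 0.846×1630 = 1379 kg/h.
water in S5 = 0.204×1379 = 281.31 kg/h.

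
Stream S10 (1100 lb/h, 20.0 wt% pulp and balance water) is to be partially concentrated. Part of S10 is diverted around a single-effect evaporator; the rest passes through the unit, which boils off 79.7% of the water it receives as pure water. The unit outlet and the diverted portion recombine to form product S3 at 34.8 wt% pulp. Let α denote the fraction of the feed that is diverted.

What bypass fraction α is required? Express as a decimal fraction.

0.333

All 1100×0.200 = 220 lb/h of pulp reaches S3, so S3 = 220/0.348 = 632.18 lb/h and vapour = 467.82 lb/h.
The evaporator receives (1−α)·1100 of feed at 0.800 water and removes 0.797 of that water:
0.797×0.800×(1−α)×1100 = 467.82
(1−α) = 467.82/701.36 = 0.6670;  α = 0.3330.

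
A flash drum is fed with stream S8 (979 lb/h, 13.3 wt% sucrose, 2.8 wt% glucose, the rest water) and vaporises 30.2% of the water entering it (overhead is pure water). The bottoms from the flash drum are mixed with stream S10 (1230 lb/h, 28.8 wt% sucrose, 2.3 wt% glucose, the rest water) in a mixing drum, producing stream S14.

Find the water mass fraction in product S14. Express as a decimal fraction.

Vapour removed = 0.302×0.839×979 = 248.06 lb/h; concentrate = 730.94 lb/h.
water reaching the mixer = 573.32 (from concentrate) + 1230×0.689 = 1420.8 lb/h.
Product flow = 730.94 + 1230 = 1960.9 lb/h; water fraction = 0.7245.

0.7245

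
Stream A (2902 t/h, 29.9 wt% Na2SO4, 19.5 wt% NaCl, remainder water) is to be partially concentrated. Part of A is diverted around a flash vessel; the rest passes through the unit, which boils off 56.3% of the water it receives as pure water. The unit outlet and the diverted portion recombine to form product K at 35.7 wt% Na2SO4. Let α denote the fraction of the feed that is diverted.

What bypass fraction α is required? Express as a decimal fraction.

0.430

All 2902×0.299 = 867.7 t/h of Na2SO4 reaches K, so K = 867.7/0.357 = 2430.5 t/h and vapour = 471.47 t/h.
The evaporator receives (1−α)·2902 of feed at 0.506 water and removes 0.563 of that water:
0.563×0.506×(1−α)×2902 = 471.47
(1−α) = 471.47/826.72 = 0.5703;  α = 0.4297.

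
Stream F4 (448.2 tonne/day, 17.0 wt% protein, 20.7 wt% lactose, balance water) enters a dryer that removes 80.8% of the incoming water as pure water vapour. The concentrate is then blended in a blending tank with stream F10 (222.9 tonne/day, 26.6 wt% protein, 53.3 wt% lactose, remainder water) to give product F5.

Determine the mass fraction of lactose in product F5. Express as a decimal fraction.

Vapour removed = 0.808×0.623×448.2 = 225.62 tonne/day; concentrate = 222.58 tonne/day.
lactose reaching the mixer = 92.777 (from concentrate) + 222.9×0.533 = 211.58 tonne/day.
Product flow = 222.58 + 222.9 = 445.48 tonne/day; lactose fraction = 0.475.

0.475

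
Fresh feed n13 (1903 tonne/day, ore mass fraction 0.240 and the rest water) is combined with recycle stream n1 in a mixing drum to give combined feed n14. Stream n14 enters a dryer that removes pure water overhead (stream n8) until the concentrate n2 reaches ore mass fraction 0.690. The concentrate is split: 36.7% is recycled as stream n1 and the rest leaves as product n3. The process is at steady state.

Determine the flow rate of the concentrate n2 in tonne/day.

1046 tonne/day

Overall ore balance (none leaves overhead): ore in fresh feed = ore in product, i.e. 1903×0.240 = (1−0.367)·n2·0.690.
n2 = 456.72/(0.690×0.633) = 1045.7 tonne/day.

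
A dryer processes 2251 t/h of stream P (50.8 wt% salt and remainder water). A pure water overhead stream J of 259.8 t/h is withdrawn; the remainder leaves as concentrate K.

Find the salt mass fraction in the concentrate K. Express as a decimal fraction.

salt is not removed: 2251×0.508 = 1143.5 t/h of salt enters K.
Concentrate = 2251 − 259.8 = 1991.2 t/h.
Mass fraction = 1143.5/1991.2 = 0.574.

0.574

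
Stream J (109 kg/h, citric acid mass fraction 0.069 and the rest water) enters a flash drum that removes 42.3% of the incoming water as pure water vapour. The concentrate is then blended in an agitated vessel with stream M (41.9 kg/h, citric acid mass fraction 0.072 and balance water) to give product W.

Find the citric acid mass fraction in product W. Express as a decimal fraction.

0.098

Vapour removed = 0.423×0.931×109 = 42.926 kg/h; concentrate = 66.074 kg/h.
citric acid reaching the mixer = 7.521 (from concentrate) + 41.9×0.072 = 10.538 kg/h.
Product flow = 66.074 + 41.9 = 107.97 kg/h; citric acid fraction = 0.098.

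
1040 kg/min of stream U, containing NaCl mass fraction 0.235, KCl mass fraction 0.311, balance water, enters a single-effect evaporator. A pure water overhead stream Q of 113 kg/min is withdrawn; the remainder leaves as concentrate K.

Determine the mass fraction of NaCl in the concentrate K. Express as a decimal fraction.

0.264

NaCl is not removed: 1040×0.235 = 244.4 kg/min of NaCl enters K.
Concentrate = 1040 − 113 = 927 kg/min.
Mass fraction = 244.4/927 = 0.264.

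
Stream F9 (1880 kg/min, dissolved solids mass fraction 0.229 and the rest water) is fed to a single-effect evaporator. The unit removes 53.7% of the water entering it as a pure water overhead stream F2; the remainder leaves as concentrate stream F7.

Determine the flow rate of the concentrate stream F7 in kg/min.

1102 kg/min

water entering = 1880×0.771 = 1449.5 kg/min; overhead removed = 0.537×1449.5 = 778.37 kg/min.
Concentrate = 1880 − 778.37 = 1101.6 kg/min.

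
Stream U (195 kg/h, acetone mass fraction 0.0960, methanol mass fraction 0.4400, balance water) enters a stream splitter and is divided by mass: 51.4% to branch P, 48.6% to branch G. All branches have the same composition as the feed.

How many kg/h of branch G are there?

Branch G flow = 0.486×195 = 94.77 kg/h.

94.77 kg/h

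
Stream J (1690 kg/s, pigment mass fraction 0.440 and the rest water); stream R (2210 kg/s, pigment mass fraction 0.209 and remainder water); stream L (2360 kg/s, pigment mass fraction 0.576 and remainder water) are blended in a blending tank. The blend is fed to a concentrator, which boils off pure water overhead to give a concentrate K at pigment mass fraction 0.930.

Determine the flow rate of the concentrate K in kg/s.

pigment entering = 1690×0.440 + 2210×0.209 + 2360×0.576 = 2564.8 kg/s.
All pigment reports to K, so K = 2564.8/0.930 = 2757.9 kg/s.

2758 kg/s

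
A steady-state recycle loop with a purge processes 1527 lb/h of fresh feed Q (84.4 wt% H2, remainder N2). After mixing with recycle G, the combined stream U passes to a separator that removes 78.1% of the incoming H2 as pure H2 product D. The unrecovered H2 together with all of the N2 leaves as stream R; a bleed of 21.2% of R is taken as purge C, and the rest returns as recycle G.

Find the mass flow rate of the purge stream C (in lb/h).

N2 enters only via Q and leaves only via the purge: 1527×0.156 = 0.212×(N2 in R), and the separator passes all N2, so N2 in U = N2 in R = 1123.6 lb/h.
H2 in U: m_A = 1527×0.844 + (1−0.212)·(1−0.781)·m_A, so m_A = 1288.8/0.8274 = 1557.6 lb/h.
R = (1−0.781)×1557.6 + 1123.6 = 1464.8 lb/h.
Purge C = 0.212×1464.8 = 310.53 lb/h.

310.5 lb/h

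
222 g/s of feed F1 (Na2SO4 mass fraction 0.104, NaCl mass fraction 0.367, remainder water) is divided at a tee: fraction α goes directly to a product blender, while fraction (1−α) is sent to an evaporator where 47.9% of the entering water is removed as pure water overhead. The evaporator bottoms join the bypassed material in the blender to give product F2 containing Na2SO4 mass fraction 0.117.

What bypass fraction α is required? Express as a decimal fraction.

0.562

All 222×0.104 = 23.088 g/s of Na2SO4 reaches F2, so F2 = 23.088/0.117 = 197.33 g/s and vapour = 24.667 g/s.
The evaporator receives (1−α)·222 of feed at 0.529 water and removes 0.479 of that water:
0.479×0.529×(1−α)×222 = 24.667
(1−α) = 24.667/56.253 = 0.4385;  α = 0.5615.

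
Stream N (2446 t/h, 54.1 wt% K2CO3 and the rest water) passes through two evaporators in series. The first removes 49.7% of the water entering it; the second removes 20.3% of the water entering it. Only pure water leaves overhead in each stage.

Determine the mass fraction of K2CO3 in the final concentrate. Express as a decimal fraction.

0.7462

water in feed = 2446×0.459 = 1122.7 t/h.
After stage 1: water left = (1−0.497)×1122.7 = 564.73; stream total = 1888 t/h.
After stage 2: water left = (1−0.203)×564.73 = 450.09; final concentrate = 1773.4 t/h.
K2CO3 fraction = 1323.3/1773.4 = 0.7462.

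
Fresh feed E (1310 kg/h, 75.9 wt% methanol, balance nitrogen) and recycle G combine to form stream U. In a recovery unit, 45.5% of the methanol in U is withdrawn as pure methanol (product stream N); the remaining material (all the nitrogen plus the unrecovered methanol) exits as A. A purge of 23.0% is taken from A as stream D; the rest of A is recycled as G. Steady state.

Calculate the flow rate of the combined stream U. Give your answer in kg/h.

3086 kg/h

nitrogen enters only via E and leaves only via the purge: 1310×0.241 = 0.230×(nitrogen in A), and the recovery unit passes all nitrogen, so nitrogen in U = nitrogen in A = 1372.7 kg/h.
methanol in U: m_A = 1310×0.759 + (1−0.230)·(1−0.455)·m_A, so m_A = 994.29/0.5804 = 1713.3 kg/h.
U = 1713.3 + 1372.7 = 3085.9 kg/h.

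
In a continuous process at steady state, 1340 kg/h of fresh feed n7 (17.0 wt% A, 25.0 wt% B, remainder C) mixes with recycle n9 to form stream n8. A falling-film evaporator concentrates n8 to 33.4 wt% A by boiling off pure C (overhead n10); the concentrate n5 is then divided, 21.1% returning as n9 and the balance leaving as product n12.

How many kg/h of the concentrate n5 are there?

Overall A balance (none leaves overhead): A in fresh feed = A in product, i.e. 1340×0.170 = (1−0.211)·n5·0.334.
n5 = 227.8/(0.334×0.789) = 864.43 kg/h.

864.4 kg/h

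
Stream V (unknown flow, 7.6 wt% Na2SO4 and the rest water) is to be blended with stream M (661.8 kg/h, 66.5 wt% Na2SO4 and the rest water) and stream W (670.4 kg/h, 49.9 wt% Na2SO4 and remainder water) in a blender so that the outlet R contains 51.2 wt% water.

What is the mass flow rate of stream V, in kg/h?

302.2 kg/h

Let V be the unknown flow. Total out = 1332.2 + V.
water balance: 557.57 + 0.924·V = 0.512·(1332.2 + V)
(0.924 − 0.512)·V = 0.512×1332.2 − 557.57 = 124.51
V = 124.51 / 0.412 = 302.22 kg/h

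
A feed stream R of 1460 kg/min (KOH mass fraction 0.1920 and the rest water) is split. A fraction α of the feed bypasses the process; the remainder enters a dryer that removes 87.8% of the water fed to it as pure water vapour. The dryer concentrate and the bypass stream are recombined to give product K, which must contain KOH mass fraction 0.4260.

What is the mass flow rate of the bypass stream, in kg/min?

329.5 kg/min

All 1460×0.192 = 280.32 kg/min of KOH reaches K, so K = 280.32/0.426 = 658.03 kg/min and vapour = 801.97 kg/min.
The evaporator receives (1−α)·1460 of feed at 0.808 water and removes 0.878 of that water:
0.878×0.808×(1−α)×1460 = 801.97
(1−α) = 801.97/1035.8 = 0.7743;  α = 0.2257.
Bypass flow = 0.2257×1460 = 329.55 kg/min.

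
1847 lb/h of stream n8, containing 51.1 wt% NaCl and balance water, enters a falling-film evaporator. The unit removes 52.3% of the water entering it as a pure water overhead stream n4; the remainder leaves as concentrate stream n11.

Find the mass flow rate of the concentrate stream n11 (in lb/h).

1375 lb/h

water entering = 1847×0.489 = 903.18 lb/h; overhead removed = 0.523×903.18 = 472.36 lb/h.
Concentrate = 1847 − 472.36 = 1374.6 lb/h.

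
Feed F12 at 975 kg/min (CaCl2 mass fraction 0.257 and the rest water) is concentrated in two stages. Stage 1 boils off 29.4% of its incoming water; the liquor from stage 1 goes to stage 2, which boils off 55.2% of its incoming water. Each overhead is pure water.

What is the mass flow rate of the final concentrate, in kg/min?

479.7 kg/min

water in feed = 975×0.743 = 724.42 kg/min.
After stage 1: water left = (1−0.294)×724.42 = 511.44; stream total = 762.02 kg/min.
After stage 2: water left = (1−0.552)×511.44 = 229.13; final concentrate = 479.7 kg/min.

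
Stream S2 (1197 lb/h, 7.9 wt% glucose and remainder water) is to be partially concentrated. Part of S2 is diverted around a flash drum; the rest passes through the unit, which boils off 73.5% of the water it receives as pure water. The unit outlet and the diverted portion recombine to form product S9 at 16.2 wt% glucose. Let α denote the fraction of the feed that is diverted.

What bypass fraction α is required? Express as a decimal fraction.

0.243

All 1197×0.079 = 94.563 lb/h of glucose reaches S9, so S9 = 94.563/0.162 = 583.72 lb/h and vapour = 613.28 lb/h.
The evaporator receives (1−α)·1197 of feed at 0.921 water and removes 0.735 of that water:
0.735×0.921×(1−α)×1197 = 613.28
(1−α) = 613.28/810.29 = 0.7569;  α = 0.2431.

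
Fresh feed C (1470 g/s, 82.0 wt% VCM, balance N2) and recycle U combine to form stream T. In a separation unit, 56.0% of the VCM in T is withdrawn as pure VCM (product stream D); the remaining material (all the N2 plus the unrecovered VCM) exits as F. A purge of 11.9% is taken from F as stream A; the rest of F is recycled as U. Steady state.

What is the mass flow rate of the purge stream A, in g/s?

N2 enters only via C and leaves only via the purge: 1470×0.180 = 0.119×(N2 in F), and the separation unit passes all N2, so N2 in T = N2 in F = 2223.5 g/s.
VCM in T: m_A = 1470×0.820 + (1−0.119)·(1−0.560)·m_A, so m_A = 1205.4/0.6124 = 1968.4 g/s.
F = (1−0.560)×1968.4 + 2223.5 = 3089.6 g/s.
Purge A = 0.119×3089.6 = 367.67 g/s.

367.7 g/s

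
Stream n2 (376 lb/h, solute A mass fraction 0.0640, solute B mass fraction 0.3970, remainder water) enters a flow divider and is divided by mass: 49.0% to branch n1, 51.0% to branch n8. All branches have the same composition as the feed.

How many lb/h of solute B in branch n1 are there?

Branch n1 total = 0.490×376 = 184.24 lb/h.
solute B in n1 = 0.397×184.24 = 73.143 lb/h.

73.14 lb/h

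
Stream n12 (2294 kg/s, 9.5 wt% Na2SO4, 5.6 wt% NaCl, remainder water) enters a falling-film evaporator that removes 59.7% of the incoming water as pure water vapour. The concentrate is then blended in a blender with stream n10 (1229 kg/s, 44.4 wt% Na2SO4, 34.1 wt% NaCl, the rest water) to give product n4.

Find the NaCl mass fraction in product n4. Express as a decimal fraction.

Vapour removed = 0.597×0.849×2294 = 1162.7 kg/s; concentrate = 1131.3 kg/s.
NaCl reaching the mixer = 128.46 (from concentrate) + 1229×0.341 = 547.55 kg/s.
Product flow = 1131.3 + 1229 = 2360.3 kg/s; NaCl fraction = 0.2320.

0.2320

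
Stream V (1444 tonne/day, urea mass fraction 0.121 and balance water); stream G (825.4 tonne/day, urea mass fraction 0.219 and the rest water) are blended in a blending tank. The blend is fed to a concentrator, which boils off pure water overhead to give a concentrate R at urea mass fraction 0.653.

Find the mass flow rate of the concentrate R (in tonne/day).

544.4 tonne/day

urea entering = 1444×0.121 + 825.4×0.219 = 355.49 tonne/day.
All urea reports to R, so R = 355.49/0.653 = 544.39 tonne/day.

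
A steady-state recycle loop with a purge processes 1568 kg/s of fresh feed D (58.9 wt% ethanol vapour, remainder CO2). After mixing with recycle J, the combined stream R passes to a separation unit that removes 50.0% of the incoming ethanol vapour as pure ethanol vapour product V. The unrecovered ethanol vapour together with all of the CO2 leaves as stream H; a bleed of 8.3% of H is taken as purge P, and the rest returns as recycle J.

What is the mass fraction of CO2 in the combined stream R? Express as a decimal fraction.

CO2 enters only via D and leaves only via the purge: 1568×0.411 = 0.083×(CO2 in H), and the separation unit passes all CO2, so CO2 in R = CO2 in H = 7764.4 kg/s.
ethanol vapour in R: m_A = 1568×0.589 + (1−0.083)·(1−0.500)·m_A, so m_A = 923.55/0.5415 = 1705.5 kg/s.
R = 1705.5 + 7764.4 = 9470 kg/s.
CO2 fraction in R = 7764.4/9470 = 0.820.

0.820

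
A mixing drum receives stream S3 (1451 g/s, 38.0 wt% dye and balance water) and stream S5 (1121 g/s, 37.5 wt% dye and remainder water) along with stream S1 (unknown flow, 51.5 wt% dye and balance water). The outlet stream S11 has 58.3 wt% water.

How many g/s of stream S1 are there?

Let S1 be the unknown flow. Total out = 2572 + S1.
water balance: 1600.2 + 0.485·S1 = 0.583·(2572 + S1)
(0.485 − 0.583)·S1 = 0.583×2572 − 1600.2 = -100.77
S1 = -100.77 / -0.098 = 1028.3 g/s

1028 g/s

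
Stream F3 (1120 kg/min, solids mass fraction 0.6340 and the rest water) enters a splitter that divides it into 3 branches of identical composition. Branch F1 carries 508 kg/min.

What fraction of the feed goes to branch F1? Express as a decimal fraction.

Fraction to F1 = 508/1120 = 0.4536.

0.454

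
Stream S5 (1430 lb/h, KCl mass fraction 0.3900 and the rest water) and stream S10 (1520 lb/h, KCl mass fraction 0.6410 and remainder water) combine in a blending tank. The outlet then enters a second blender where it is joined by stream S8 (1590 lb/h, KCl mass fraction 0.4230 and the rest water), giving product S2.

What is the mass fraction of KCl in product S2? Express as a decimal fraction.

0.4856

Overall, product flow = 4540 lb/h.
KCl in = 1430×0.390 + 1520×0.641 + 1590×0.423 = 2204.6 lb/h.
KCl fraction in S2 = 0.4856.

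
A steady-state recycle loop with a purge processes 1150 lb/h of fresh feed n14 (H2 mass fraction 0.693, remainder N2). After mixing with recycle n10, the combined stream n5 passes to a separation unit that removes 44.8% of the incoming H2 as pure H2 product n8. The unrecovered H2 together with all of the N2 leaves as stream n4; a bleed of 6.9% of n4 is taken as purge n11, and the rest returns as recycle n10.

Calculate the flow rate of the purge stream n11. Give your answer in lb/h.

415.5 lb/h

N2 enters only via n14 and leaves only via the purge: 1150×0.307 = 0.069×(N2 in n4), and the separation unit passes all N2, so N2 in n5 = N2 in n4 = 5116.7 lb/h.
H2 in n5: m_A = 1150×0.693 + (1−0.069)·(1−0.448)·m_A, so m_A = 796.95/0.4861 = 1639.5 lb/h.
n4 = (1−0.448)×1639.5 + 5116.7 = 6021.7 lb/h.
Purge n11 = 0.069×6021.7 = 415.5 lb/h.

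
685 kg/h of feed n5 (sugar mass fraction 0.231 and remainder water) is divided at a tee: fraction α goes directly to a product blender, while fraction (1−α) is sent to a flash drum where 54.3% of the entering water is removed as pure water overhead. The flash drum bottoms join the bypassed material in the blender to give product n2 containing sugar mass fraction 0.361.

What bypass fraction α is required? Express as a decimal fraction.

0.138

All 685×0.231 = 158.24 kg/h of sugar reaches n2, so n2 = 158.24/0.361 = 438.32 kg/h and vapour = 246.68 kg/h.
The evaporator receives (1−α)·685 of feed at 0.769 water and removes 0.543 of that water:
0.543×0.769×(1−α)×685 = 246.68
(1−α) = 246.68/286.03 = 0.8624;  α = 0.1376.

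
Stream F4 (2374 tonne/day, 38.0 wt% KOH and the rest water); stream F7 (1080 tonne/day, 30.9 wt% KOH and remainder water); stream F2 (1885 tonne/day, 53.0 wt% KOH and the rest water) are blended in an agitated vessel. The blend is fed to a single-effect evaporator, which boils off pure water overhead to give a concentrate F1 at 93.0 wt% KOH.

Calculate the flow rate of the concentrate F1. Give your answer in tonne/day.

2403 tonne/day

KOH entering = 2374×0.380 + 1080×0.309 + 1885×0.530 = 2234.9 tonne/day.
All KOH reports to F1, so F1 = 2234.9/0.930 = 2403.1 tonne/day.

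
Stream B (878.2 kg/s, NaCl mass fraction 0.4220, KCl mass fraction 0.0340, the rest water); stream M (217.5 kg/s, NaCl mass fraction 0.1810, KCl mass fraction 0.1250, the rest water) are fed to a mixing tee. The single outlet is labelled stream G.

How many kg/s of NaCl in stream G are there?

410 kg/s

NaCl out = NaCl in = 878.2×0.422 + 217.5×0.181 = 409.97 kg/s.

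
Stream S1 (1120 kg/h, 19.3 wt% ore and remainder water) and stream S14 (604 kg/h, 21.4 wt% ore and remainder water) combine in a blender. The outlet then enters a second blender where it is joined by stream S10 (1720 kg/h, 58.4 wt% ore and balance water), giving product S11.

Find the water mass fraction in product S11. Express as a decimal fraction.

Overall, product flow = 3444 kg/h.
water in = 1120×0.807 + 604×0.786 + 1720×0.416 = 2094.1 kg/h.
water fraction in S11 = 0.6080.

0.6080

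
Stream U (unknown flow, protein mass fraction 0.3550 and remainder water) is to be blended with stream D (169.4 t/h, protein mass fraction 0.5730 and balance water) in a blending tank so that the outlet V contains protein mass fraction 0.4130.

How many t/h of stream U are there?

Let U be the unknown flow. Total out = 169.4 + U.
protein balance: 97.066 + 0.355·U = 0.413·(169.4 + U)
(0.355 − 0.413)·U = 0.413×169.4 − 97.066 = -27.104
U = -27.104 / -0.058 = 467.31 t/h

467.3 t/h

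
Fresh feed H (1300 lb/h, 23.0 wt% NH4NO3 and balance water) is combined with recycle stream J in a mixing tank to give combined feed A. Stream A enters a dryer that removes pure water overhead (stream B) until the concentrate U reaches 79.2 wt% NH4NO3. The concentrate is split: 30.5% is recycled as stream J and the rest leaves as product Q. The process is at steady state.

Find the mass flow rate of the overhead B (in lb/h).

922.5 lb/h

Overall NH4NO3 balance (none leaves overhead): NH4NO3 in fresh feed = NH4NO3 in product, i.e. 1300×0.230 = (1−0.305)·U·0.792.
U = 299/(0.792×0.695) = 543.2 lb/h.
Recycle J = 0.305×543.2 = 165.68 lb/h.
Combined feed A = 1300 + 165.68 = 1465.7 lb/h.
Overhead B = A − U = 1465.7 − 543.2 = 922.47 lb/h.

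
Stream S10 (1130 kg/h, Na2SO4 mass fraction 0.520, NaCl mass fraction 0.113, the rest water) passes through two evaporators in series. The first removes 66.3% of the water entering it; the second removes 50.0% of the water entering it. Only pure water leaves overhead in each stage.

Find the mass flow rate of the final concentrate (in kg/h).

water in feed = 1130×0.367 = 414.71 kg/h.
After stage 1: water left = (1−0.663)×414.71 = 139.76; stream total = 855.05 kg/h.
After stage 2: water left = (1−0.500)×139.76 = 69.879; final concentrate = 785.17 kg/h.

785.2 kg/h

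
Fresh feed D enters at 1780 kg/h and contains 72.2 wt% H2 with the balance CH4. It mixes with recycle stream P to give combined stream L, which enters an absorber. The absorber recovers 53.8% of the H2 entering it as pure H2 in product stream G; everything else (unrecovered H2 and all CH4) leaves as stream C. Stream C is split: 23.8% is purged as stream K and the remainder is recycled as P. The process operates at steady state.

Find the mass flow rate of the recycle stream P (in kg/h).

2283 kg/h

CH4 enters only via D and leaves only via the purge: 1780×0.278 = 0.238×(CH4 in C), and the absorber passes all CH4, so CH4 in L = CH4 in C = 2079.2 kg/h.
H2 in L: m_A = 1780×0.722 + (1−0.238)·(1−0.538)·m_A, so m_A = 1285.2/0.6480 = 1983.4 kg/h.
C = (1−0.538)×1983.4 + 2079.2 = 2995.5 kg/h.
Recycle P = (1−0.238)×2995.5 = 2282.6 kg/h.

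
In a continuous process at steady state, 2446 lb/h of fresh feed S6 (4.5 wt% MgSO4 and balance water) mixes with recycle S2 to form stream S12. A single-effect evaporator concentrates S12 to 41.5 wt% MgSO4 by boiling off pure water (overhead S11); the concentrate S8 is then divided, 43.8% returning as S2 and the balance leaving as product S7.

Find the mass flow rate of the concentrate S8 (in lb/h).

471.9 lb/h

Overall MgSO4 balance (none leaves overhead): MgSO4 in fresh feed = MgSO4 in product, i.e. 2446×0.045 = (1−0.438)·S8·0.415.
S8 = 110.07/(0.415×0.562) = 471.94 lb/h.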